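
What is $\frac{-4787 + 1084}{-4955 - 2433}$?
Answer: $\frac{3703}{7388} \approx 0.50122$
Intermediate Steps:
$\frac{-4787 + 1084}{-4955 - 2433} = - \frac{3703}{-7388} = \left(-3703\right) \left(- \frac{1}{7388}\right) = \frac{3703}{7388}$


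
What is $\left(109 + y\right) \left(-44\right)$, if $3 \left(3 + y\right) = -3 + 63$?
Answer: $-5544$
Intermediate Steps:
$y = 17$ ($y = -3 + \frac{-3 + 63}{3} = -3 + \frac{1}{3} \cdot 60 = -3 + 20 = 17$)
$\left(109 + y\right) \left(-44\right) = \left(109 + 17\right) \left(-44\right) = 126 \left(-44\right) = -5544$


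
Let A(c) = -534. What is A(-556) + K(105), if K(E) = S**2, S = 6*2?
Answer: -390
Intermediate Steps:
S = 12
K(E) = 144 (K(E) = 12**2 = 144)
A(-556) + K(105) = -534 + 144 = -390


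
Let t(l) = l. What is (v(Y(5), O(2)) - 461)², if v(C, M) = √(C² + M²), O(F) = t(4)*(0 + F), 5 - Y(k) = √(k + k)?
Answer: (461 - √(64 + (5 - √10)²))² ≈ 2.0502e+5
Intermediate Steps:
Y(k) = 5 - √2*√k (Y(k) = 5 - √(k + k) = 5 - √(2*k) = 5 - √2*√k)
O(F) = 4*F (O(F) = 4*(0 + F) = 4*F)
(v(Y(5), O(2)) - 461)² = (√((5 - √2*√5)² + (4*2)²) - 461)² = (√((5 - √10)² + 8²) - 461)² = (√((5 - √10)² + 64) - 461)² = (√(64 + (5 - √10)²) - 461)² = (-461 + √(64 + (5 - √10)²))²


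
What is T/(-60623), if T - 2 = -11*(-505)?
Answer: -5557/60623 ≈ -0.091665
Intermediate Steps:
T = 5557 (T = 2 - 11*(-505) = 2 + 5555 = 5557)
T/(-60623) = 5557/(-60623) = 5557*(-1/60623) = -5557/60623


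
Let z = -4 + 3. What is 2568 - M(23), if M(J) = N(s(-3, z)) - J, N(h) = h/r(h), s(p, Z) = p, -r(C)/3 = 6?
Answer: 15545/6 ≈ 2590.8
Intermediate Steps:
r(C) = -18 (r(C) = -3*6 = -18)
z = -1
N(h) = -h/18 (N(h) = h/(-18) = h*(-1/18) = -h/18)
M(J) = 1/6 - J (M(J) = -1/18*(-3) - J = 1/6 - J)
2568 - M(23) = 2568 - (1/6 - 1*23) = 2568 - (1/6 - 23) = 2568 - 1*(-137/6) = 2568 + 137/6 = 15545/6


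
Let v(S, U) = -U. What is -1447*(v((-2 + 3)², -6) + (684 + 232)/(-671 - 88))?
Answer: -5264186/759 ≈ -6935.7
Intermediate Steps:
-1447*(v((-2 + 3)², -6) + (684 + 232)/(-671 - 88)) = -1447*(-1*(-6) + (684 + 232)/(-671 - 88)) = -1447*(6 + 916/(-759)) = -1447*(6 + 916*(-1/759)) = -1447*(6 - 916/759) = -1447*3638/759 = -5264186/759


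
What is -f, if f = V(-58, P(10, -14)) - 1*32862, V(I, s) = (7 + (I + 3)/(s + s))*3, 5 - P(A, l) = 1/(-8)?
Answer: 1347141/41 ≈ 32857.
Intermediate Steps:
P(A, l) = 41/8 (P(A, l) = 5 - 1/(-8) = 5 - 1*(-1/8) = 5 + 1/8 = 41/8)
V(I, s) = 21 + 3*(3 + I)/(2*s) (V(I, s) = (7 + (3 + I)/((2*s)))*3 = (7 + (3 + I)*(1/(2*s)))*3 = (7 + (3 + I)/(2*s))*3 = 21 + 3*(3 + I)/(2*s))
f = -1347141/41 (f = 3*(3 - 58 + 14*(41/8))/(2*(41/8)) - 1*32862 = (3/2)*(8/41)*(3 - 58 + 287/4) - 32862 = (3/2)*(8/41)*(67/4) - 32862 = 201/41 - 32862 = -1347141/41 ≈ -32857.)
-f = -1*(-1347141/41) = 1347141/41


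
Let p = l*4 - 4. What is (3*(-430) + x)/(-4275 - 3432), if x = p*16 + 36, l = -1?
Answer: 1382/7707 ≈ 0.17932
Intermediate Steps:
p = -8 (p = -1*4 - 4 = -4 - 4 = -8)
x = -92 (x = -8*16 + 36 = -128 + 36 = -92)
(3*(-430) + x)/(-4275 - 3432) = (3*(-430) - 92)/(-4275 - 3432) = (-1290 - 92)/(-7707) = -1382*(-1/7707) = 1382/7707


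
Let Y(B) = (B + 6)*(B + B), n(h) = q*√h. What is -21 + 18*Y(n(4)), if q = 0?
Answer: -21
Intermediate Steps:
n(h) = 0 (n(h) = 0*√h = 0)
Y(B) = 2*B*(6 + B) (Y(B) = (6 + B)*(2*B) = 2*B*(6 + B))
-21 + 18*Y(n(4)) = -21 + 18*(2*0*(6 + 0)) = -21 + 18*(2*0*6) = -21 + 18*0 = -21 + 0 = -21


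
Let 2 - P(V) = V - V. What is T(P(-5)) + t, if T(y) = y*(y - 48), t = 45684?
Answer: 45592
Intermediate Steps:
P(V) = 2 (P(V) = 2 - (V - V) = 2 - 1*0 = 2 + 0 = 2)
T(y) = y*(-48 + y)
T(P(-5)) + t = 2*(-48 + 2) + 45684 = 2*(-46) + 45684 = -92 + 45684 = 45592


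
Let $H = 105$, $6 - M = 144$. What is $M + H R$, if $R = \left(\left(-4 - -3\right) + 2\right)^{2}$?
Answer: $-33$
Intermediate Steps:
$M = -138$ ($M = 6 - 144 = -138$)
$R = 1$ ($R = \left(\left(-4 + 3\right) + 2\right)^{2} = \left(-1 + 2\right)^{2} = 1^{2} = 1$)
$M + H R = -138 + 105 \cdot 1 = -138 + 105 = -33$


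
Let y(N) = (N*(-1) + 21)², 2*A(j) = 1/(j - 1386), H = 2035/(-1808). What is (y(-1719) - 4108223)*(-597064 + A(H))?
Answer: 1618114656399862048/2507923 ≈ 6.4520e+11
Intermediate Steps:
H = -2035/1808 (H = 2035*(-1/1808) = -2035/1808 ≈ -1.1256)
A(j) = 1/(2*(-1386 + j)) (A(j) = 1/(2*(j - 1386)) = 1/(2*(-1386 + j)))
y(N) = (21 - N)² (y(N) = (-N + 21)² = (21 - N)²)
(y(-1719) - 4108223)*(-597064 + A(H)) = ((-21 - 1719)² - 4108223)*(-597064 + 1/(2*(-1386 - 2035/1808))) = ((-1740)² - 4108223)*(-597064 + 1/(2*(-2507923/1808))) = (3027600 - 4108223)*(-597064 + (½)*(-1808/2507923)) = -1080623*(-597064 - 904/2507923) = -1080623*(-1497390538976/2507923) = 1618114656399862048/2507923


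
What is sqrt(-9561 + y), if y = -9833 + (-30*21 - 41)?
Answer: I*sqrt(20065) ≈ 141.65*I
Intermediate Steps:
y = -10504 (y = -9833 + (-630 - 41) = -9833 - 671 = -10504)
sqrt(-9561 + y) = sqrt(-9561 - 10504) = sqrt(-20065) = I*sqrt(20065)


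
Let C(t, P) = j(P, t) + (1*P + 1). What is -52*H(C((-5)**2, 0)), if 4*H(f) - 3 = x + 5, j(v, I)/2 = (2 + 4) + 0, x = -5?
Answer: -39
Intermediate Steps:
j(v, I) = 12 (j(v, I) = 2*((2 + 4) + 0) = 2*(6 + 0) = 2*6 = 12)
C(t, P) = 13 + P (C(t, P) = 12 + (1*P + 1) = 12 + (P + 1) = 12 + (1 + P) = 13 + P)
H(f) = 3/4 (H(f) = 3/4 + (-5 + 5)/4 = 3/4 + (1/4)*0 = 3/4 + 0 = 3/4)
-52*H(C((-5)**2, 0)) = -52*3/4 = -39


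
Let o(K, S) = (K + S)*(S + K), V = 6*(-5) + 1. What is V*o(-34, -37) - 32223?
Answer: -178412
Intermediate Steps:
V = -29 (V = -30 + 1 = -29)
o(K, S) = (K + S)² (o(K, S) = (K + S)*(K + S) = (K + S)²)
V*o(-34, -37) - 32223 = -29*(-34 - 37)² - 32223 = -29*(-71)² - 32223 = -29*5041 - 32223 = -146189 - 32223 = -178412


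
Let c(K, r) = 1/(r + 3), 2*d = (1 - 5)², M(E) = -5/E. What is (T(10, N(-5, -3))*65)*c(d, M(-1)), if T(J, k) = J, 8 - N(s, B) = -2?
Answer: 325/4 ≈ 81.250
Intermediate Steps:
N(s, B) = 10 (N(s, B) = 8 - 1*(-2) = 8 + 2 = 10)
d = 8 (d = (1 - 5)²/2 = (½)*(-4)² = (½)*16 = 8)
c(K, r) = 1/(3 + r)
(T(10, N(-5, -3))*65)*c(d, M(-1)) = (10*65)/(3 - 5/(-1)) = 650/(3 - 5*(-1)) = 650/(3 + 5) = 650/8 = 650*(⅛) = 325/4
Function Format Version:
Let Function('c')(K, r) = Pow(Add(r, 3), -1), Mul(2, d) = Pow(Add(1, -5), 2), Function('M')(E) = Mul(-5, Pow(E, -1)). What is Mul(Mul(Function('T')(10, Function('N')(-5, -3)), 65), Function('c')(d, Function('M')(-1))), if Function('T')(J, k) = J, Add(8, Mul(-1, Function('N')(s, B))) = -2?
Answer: Rational(325, 4) ≈ 81.250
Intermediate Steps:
Function('N')(s, B) = 10 (Function('N')(s, B) = Add(8, Mul(-1, -2)) = Add(8, 2) = 10)
d = 8 (d = Mul(Rational(1, 2), Pow(Add(1, -5), 2)) = Mul(Rational(1, 2), Pow(-4, 2)) = Mul(Rational(1, 2), 16) = 8)
Function('c')(K, r) = Pow(Add(3, r), -1)
Mul(Mul(Function('T')(10, Function('N')(-5, -3)), 65), Function('c')(d, Function('M')(-1))) = Mul(Mul(10, 65), Pow(Add(3, Mul(-5, Pow(-1, -1))), -1)) = Mul(650, Pow(Add(3, Mul(-5, -1)), -1)) = Mul(650, Pow(Add(3, 5), -1)) = Mul(650, Pow(8, -1)) = Mul(650, Rational(1, 8)) = Rational(325, 4)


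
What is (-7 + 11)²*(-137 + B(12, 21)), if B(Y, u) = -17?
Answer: -2464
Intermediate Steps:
(-7 + 11)²*(-137 + B(12, 21)) = (-7 + 11)²*(-137 - 17) = 4²*(-154) = 16*(-154) = -2464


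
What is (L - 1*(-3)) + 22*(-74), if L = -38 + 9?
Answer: -1654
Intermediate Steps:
L = -29
(L - 1*(-3)) + 22*(-74) = (-29 - 1*(-3)) + 22*(-74) = (-29 + 3) - 1628 = -26 - 1628 = -1654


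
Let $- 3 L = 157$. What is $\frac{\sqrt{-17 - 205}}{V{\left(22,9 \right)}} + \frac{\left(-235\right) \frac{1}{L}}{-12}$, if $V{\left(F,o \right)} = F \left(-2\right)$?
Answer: $- \frac{235}{628} - \frac{i \sqrt{222}}{44} \approx -0.3742 - 0.33863 i$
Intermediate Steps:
$L = - \frac{157}{3}$ ($L = \left(- \frac{1}{3}\right) 157 = - \frac{157}{3} \approx -52.333$)
$V{\left(F,o \right)} = - 2 F$
$\frac{\sqrt{-17 - 205}}{V{\left(22,9 \right)}} + \frac{\left(-235\right) \frac{1}{L}}{-12} = \frac{\sqrt{-17 - 205}}{\left(-2\right) 22} + \frac{\left(-235\right) \frac{1}{- \frac{157}{3}}}{-12} = \frac{\sqrt{-222}}{-44} + \left(-235\right) \left(- \frac{3}{157}\right) \left(- \frac{1}{12}\right) = i \sqrt{222} \left(- \frac{1}{44}\right) + \frac{705}{157} \left(- \frac{1}{12}\right) = - \frac{i \sqrt{222}}{44} - \frac{235}{628} = - \frac{235}{628} - \frac{i \sqrt{222}}{44}$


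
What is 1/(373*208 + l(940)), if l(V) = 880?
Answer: 1/78464 ≈ 1.2745e-5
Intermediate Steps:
1/(373*208 + l(940)) = 1/(373*208 + 880) = 1/(77584 + 880) = 1/78464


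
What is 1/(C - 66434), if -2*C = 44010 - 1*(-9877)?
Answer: -2/186755 ≈ -1.0709e-5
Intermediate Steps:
C = -53887/2 (C = -(44010 - 1*(-9877))/2 = -(44010 + 9877)/2 = -½*53887 = -53887/2 ≈ -26944.)
1/(C - 66434) = 1/(-53887/2 - 66434) = 1/(-186755/2) = -2/186755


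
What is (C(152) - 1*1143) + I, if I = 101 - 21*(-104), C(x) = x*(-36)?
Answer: -4330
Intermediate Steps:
C(x) = -36*x
I = 2285 (I = 101 + 2184 = 2285)
(C(152) - 1*1143) + I = (-36*152 - 1*1143) + 2285 = (-5472 - 1143) + 2285 = -6615 + 2285 = -4330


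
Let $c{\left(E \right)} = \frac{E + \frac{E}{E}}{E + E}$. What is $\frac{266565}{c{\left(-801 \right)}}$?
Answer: $\frac{42703713}{80} \approx 5.338 \cdot 10^{5}$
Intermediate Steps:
$c{\left(E \right)} = \frac{1 + E}{2 E}$ ($c{\left(E \right)} = \frac{E + 1}{2 E} = \left(1 + E\right) \frac{1}{2 E} = \frac{1 + E}{2 E}$)
$\frac{266565}{c{\left(-801 \right)}} = \frac{266565}{\frac{1}{2} \frac{1}{-801} \left(1 - 801\right)} = \frac{266565}{\frac{1}{2} \left(- \frac{1}{801}\right) \left(-800\right)} = \frac{266565}{\frac{400}{801}} = 266565 \cdot \frac{801}{400} = \frac{42703713}{80}$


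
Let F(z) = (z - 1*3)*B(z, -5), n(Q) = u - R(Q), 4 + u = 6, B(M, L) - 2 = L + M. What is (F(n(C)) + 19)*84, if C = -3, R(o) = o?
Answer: 1932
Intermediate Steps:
B(M, L) = 2 + L + M (B(M, L) = 2 + (L + M) = 2 + L + M)
u = 2 (u = -4 + 6 = 2)
n(Q) = 2 - Q
F(z) = (-3 + z)² (F(z) = (z - 1*3)*(2 - 5 + z) = (z - 3)*(-3 + z) = (-3 + z)*(-3 + z) = (-3 + z)²)
(F(n(C)) + 19)*84 = ((-3 + (2 - 1*(-3)))² + 19)*84 = ((-3 + (2 + 3))² + 19)*84 = ((-3 + 5)² + 19)*84 = (2² + 19)*84 = (4 + 19)*84 = 23*84 = 1932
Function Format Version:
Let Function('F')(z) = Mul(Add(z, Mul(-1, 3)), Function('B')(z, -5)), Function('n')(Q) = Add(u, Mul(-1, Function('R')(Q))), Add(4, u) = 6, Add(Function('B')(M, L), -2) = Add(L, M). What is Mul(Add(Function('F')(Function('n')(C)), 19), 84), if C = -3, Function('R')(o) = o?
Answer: 1932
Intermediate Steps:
Function('B')(M, L) = Add(2, L, M) (Function('B')(M, L) = Add(2, Add(L, M)) = Add(2, L, M))
u = 2 (u = Add(-4, 6) = 2)
Function('n')(Q) = Add(2, Mul(-1, Q))
Function('F')(z) = Pow(Add(-3, z), 2) (Function('F')(z) = Mul(Add(z, Mul(-1, 3)), Add(2, -5, z)) = Mul(Add(z, -3), Add(-3, z)) = Mul(Add(-3, z), Add(-3, z)) = Pow(Add(-3, z), 2))
Mul(Add(Function('F')(Function('n')(C)), 19), 84) = Mul(Add(Pow(Add(-3, Add(2, Mul(-1, -3))), 2), 19), 84) = Mul(Add(Pow(Add(-3, Add(2, 3)), 2), 19), 84) = Mul(Add(Pow(Add(-3, 5), 2), 19), 84) = Mul(Add(Pow(2, 2), 19), 84) = Mul(Add(4, 19), 84) = Mul(23, 84) = 1932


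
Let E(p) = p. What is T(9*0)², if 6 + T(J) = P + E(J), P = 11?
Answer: 25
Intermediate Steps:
T(J) = 5 + J (T(J) = -6 + (11 + J) = 5 + J)
T(9*0)² = (5 + 9*0)² = (5 + 0)² = 5² = 25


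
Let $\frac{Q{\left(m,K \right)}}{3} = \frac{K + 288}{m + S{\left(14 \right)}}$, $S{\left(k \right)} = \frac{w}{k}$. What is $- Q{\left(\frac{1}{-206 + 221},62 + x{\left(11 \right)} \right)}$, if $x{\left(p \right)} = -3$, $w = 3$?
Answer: $- \frac{218610}{59} \approx -3705.3$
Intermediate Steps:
$S{\left(k \right)} = \frac{3}{k}$
$Q{\left(m,K \right)} = \frac{3 \left(288 + K\right)}{\frac{3}{14} + m}$ ($Q{\left(m,K \right)} = 3 \frac{K + 288}{m + \frac{3}{14}} = 3 \frac{288 + K}{m + 3 \cdot \frac{1}{14}} = 3 \frac{288 + K}{m + \frac{3}{14}} = 3 \frac{288 + K}{\frac{3}{14} + m} = \frac{3 \left(288 + K\right)}{\frac{3}{14} + m}$)
$- Q{\left(\frac{1}{-206 + 221},62 + x{\left(11 \right)} \right)} = - \frac{42 \left(288 + \left(62 - 3\right)\right)}{3 + \frac{14}{-206 + 221}} = - \frac{42 \left(288 + 59\right)}{3 + \frac{14}{15}} = - \frac{42 \cdot 347}{3 + 14 \cdot \frac{1}{15}} = - \frac{42 \cdot 347}{3 + \frac{14}{15}} = - \frac{42 \cdot 347}{\frac{59}{15}} = - \frac{42 \cdot 15 \cdot 347}{59} = \left(-1\right) \frac{218610}{59} = - \frac{218610}{59}$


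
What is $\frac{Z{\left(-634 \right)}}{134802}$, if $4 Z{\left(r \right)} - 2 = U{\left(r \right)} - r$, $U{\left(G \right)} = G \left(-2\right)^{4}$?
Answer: $- \frac{2377}{134802} \approx -0.017633$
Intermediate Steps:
$U{\left(G \right)} = 16 G$ ($U{\left(G \right)} = G 16 = 16 G$)
$Z{\left(r \right)} = \frac{1}{2} + \frac{15 r}{4}$ ($Z{\left(r \right)} = \frac{1}{2} + \frac{16 r - r}{4} = \frac{1}{2} + \frac{15 r}{4}$)
$\frac{Z{\left(-634 \right)}}{134802} = \frac{\frac{1}{2} + \frac{15}{4} \left(-634\right)}{134802} = \left(\frac{1}{2} - \frac{4755}{2}\right) \frac{1}{134802} = \left(-2377\right) \frac{1}{134802} = - \frac{2377}{134802}$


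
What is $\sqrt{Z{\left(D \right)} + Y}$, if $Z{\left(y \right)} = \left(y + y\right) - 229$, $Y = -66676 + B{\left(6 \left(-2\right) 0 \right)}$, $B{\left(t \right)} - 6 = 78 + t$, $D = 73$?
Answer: $5 i \sqrt{2667} \approx 258.21 i$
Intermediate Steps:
$B{\left(t \right)} = 84 + t$ ($B{\left(t \right)} = 6 + \left(78 + t\right) = 84 + t$)
$Y = -66592$ ($Y = -66676 + \left(84 + 6 \left(-2\right) 0\right) = -66676 + \left(84 - 0\right) = -66676 + \left(84 + 0\right) = -66676 + 84 = -66592$)
$Z{\left(y \right)} = -229 + 2 y$ ($Z{\left(y \right)} = 2 y - 229 = -229 + 2 y$)
$\sqrt{Z{\left(D \right)} + Y} = \sqrt{\left(-229 + 2 \cdot 73\right) - 66592} = \sqrt{\left(-229 + 146\right) - 66592} = \sqrt{-83 - 66592} = \sqrt{-66675} = 5 i \sqrt{2667}$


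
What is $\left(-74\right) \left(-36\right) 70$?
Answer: $186480$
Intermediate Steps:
$\left(-74\right) \left(-36\right) 70 = 2664 \cdot 70 = 186480$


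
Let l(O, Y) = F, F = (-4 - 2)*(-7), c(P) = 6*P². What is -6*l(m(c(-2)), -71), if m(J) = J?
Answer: -252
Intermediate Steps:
F = 42 (F = -6*(-7) = 42)
l(O, Y) = 42
-6*l(m(c(-2)), -71) = -6*42 = -252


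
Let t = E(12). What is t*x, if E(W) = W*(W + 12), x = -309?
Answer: -88992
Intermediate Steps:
E(W) = W*(12 + W)
t = 288 (t = 12*(12 + 12) = 12*24 = 288)
t*x = 288*(-309) = -88992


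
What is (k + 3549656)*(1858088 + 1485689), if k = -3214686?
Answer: 1120064981690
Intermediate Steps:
(k + 3549656)*(1858088 + 1485689) = (-3214686 + 3549656)*(1858088 + 1485689) = 334970*3343777 = 1120064981690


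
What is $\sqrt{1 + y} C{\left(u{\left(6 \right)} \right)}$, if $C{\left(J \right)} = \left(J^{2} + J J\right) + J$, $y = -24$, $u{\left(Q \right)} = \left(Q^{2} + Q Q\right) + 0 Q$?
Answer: $10440 i \sqrt{23} \approx 50069.0 i$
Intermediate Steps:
$u{\left(Q \right)} = 2 Q^{2}$ ($u{\left(Q \right)} = \left(Q^{2} + Q^{2}\right) + 0 = 2 Q^{2} + 0 = 2 Q^{2}$)
$C{\left(J \right)} = J + 2 J^{2}$ ($C{\left(J \right)} = \left(J^{2} + J^{2}\right) + J = 2 J^{2} + J = J + 2 J^{2}$)
$\sqrt{1 + y} C{\left(u{\left(6 \right)} \right)} = \sqrt{1 - 24} \cdot 2 \cdot 6^{2} \left(1 + 2 \cdot 2 \cdot 6^{2}\right) = \sqrt{-23} \cdot 2 \cdot 36 \left(1 + 2 \cdot 2 \cdot 36\right) = i \sqrt{23} \cdot 72 \left(1 + 2 \cdot 72\right) = i \sqrt{23} \cdot 72 \left(1 + 144\right) = i \sqrt{23} \cdot 72 \cdot 145 = i \sqrt{23} \cdot 10440 = 10440 i \sqrt{23}$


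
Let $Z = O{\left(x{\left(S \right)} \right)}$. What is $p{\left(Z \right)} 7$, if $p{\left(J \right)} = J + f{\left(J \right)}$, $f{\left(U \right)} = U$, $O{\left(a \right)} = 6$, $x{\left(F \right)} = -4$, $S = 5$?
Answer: $84$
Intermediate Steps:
$Z = 6$
$p{\left(J \right)} = 2 J$ ($p{\left(J \right)} = J + J = 2 J$)
$p{\left(Z \right)} 7 = 2 \cdot 6 \cdot 7 = 12 \cdot 7 = 84$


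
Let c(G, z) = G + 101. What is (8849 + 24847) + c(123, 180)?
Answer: 33920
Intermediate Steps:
c(G, z) = 101 + G
(8849 + 24847) + c(123, 180) = (8849 + 24847) + (101 + 123) = 33696 + 224 = 33920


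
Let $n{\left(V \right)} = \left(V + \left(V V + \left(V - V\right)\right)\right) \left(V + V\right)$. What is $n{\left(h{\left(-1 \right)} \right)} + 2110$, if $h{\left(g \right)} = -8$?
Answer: $1214$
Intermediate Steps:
$n{\left(V \right)} = 2 V \left(V + V^{2}\right)$ ($n{\left(V \right)} = \left(V + \left(V^{2} + 0\right)\right) 2 V = \left(V + V^{2}\right) 2 V = 2 V \left(V + V^{2}\right)$)
$n{\left(h{\left(-1 \right)} \right)} + 2110 = 2 \left(-8\right)^{2} \left(1 - 8\right) + 2110 = 2 \cdot 64 \left(-7\right) + 2110 = -896 + 2110 = 1214$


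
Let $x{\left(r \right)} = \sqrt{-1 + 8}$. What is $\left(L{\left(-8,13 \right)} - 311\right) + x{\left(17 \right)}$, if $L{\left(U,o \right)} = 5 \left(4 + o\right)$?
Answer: $-226 + \sqrt{7} \approx -223.35$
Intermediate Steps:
$L{\left(U,o \right)} = 20 + 5 o$
$x{\left(r \right)} = \sqrt{7}$
$\left(L{\left(-8,13 \right)} - 311\right) + x{\left(17 \right)} = \left(\left(20 + 5 \cdot 13\right) - 311\right) + \sqrt{7} = \left(\left(20 + 65\right) - 311\right) + \sqrt{7} = \left(85 - 311\right) + \sqrt{7} = -226 + \sqrt{7}$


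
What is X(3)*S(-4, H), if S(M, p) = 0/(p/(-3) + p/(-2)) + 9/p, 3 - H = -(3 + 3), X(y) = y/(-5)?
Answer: -3/5 ≈ -0.60000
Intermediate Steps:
X(y) = -y/5 (X(y) = y*(-1/5) = -y/5)
H = 9 (H = 3 - (-1)*(3 + 3) = 3 - (-1)*6 = 3 - 1*(-6) = 3 + 6 = 9)
S(M, p) = 9/p (S(M, p) = 0/(p*(-1/3) + p*(-1/2)) + 9/p = 0/(-p/3 - p/2) + 9/p = 0/((-5*p/6)) + 9/p = 0*(-6/(5*p)) + 9/p = 0 + 9/p = 9/p)
X(3)*S(-4, H) = (-1/5*3)*(9/9) = -27/(5*9) = -3/5*1 = -3/5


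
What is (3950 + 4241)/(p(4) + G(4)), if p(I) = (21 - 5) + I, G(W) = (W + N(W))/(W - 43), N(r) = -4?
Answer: 8191/20 ≈ 409.55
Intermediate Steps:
G(W) = (-4 + W)/(-43 + W) (G(W) = (W - 4)/(W - 43) = (-4 + W)/(-43 + W))
p(I) = 16 + I
(3950 + 4241)/(p(4) + G(4)) = (3950 + 4241)/((16 + 4) + (-4 + 4)/(-43 + 4)) = 8191/(20 + 0/(-39)) = 8191/(20 - 1/39*0) = 8191/(20 + 0) = 8191/20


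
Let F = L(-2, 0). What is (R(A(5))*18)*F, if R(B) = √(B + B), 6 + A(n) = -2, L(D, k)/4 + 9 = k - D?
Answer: -2016*I ≈ -2016.0*I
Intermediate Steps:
L(D, k) = -36 - 4*D + 4*k (L(D, k) = -36 + 4*(k - D) = -36 + (-4*D + 4*k) = -36 - 4*D + 4*k)
A(n) = -8 (A(n) = -6 - 2 = -8)
R(B) = √2*√B (R(B) = √(2*B) = √2*√B)
F = -28 (F = -36 - 4*(-2) + 4*0 = -36 + 8 + 0 = -28)
(R(A(5))*18)*F = ((√2*√(-8))*18)*(-28) = ((√2*(2*I*√2))*18)*(-28) = ((4*I)*18)*(-28) = (72*I)*(-28) = -2016*I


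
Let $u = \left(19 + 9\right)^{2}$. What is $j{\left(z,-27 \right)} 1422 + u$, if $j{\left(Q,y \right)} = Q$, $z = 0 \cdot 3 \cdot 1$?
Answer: $784$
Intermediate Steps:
$z = 0$ ($z = 0 \cdot 1 = 0$)
$u = 784$ ($u = 28^{2} = 784$)
$j{\left(z,-27 \right)} 1422 + u = 0 \cdot 1422 + 784 = 0 + 784 = 784$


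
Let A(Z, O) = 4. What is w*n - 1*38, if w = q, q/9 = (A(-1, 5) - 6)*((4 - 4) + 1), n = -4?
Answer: 34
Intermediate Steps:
q = -18 (q = 9*((4 - 6)*((4 - 4) + 1)) = 9*(-2*(0 + 1)) = 9*(-2*1) = 9*(-2) = -18)
w = -18
w*n - 1*38 = -18*(-4) - 1*38 = 72 - 38 = 34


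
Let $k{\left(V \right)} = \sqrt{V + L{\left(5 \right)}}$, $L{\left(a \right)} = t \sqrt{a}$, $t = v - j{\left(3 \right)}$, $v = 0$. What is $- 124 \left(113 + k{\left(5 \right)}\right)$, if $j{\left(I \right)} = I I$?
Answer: $-14012 - 124 \sqrt{5 - 9 \sqrt{5}} \approx -14012.0 - 482.24 i$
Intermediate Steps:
$j{\left(I \right)} = I^{2}$
$t = -9$ ($t = 0 - 3^{2} = 0 - 9 = -9$)
$L{\left(a \right)} = - 9 \sqrt{a}$
$k{\left(V \right)} = \sqrt{V - 9 \sqrt{5}}$
$- 124 \left(113 + k{\left(5 \right)}\right) = - 124 \left(113 + \sqrt{5 - 9 \sqrt{5}}\right) = -14012 - 124 \sqrt{5 - 9 \sqrt{5}}$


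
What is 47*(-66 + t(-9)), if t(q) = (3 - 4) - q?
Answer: -2726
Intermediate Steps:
t(q) = -1 - q
47*(-66 + t(-9)) = 47*(-66 + (-1 - 1*(-9))) = 47*(-66 + (-1 + 9)) = 47*(-66 + 8) = 47*(-58) = -2726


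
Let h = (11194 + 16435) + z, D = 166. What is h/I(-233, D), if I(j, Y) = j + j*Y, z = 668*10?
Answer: -34309/38911 ≈ -0.88173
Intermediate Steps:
z = 6680
h = 34309 (h = (11194 + 16435) + 6680 = 27629 + 6680 = 34309)
I(j, Y) = j + Y*j
h/I(-233, D) = 34309/((-233*(1 + 166))) = 34309/((-233*167)) = 34309/(-38911) = 34309*(-1/38911) = -34309/38911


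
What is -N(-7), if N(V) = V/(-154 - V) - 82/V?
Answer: -247/21 ≈ -11.762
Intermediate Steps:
N(V) = -82/V + V/(-154 - V)
-N(-7) = -(-12628 - 1*(-7)² - 82*(-7))/((-7)*(154 - 7)) = -(-1)*(-12628 - 1*49 + 574)/(7*147) = -(-1)*(-12628 - 49 + 574)/(7*147) = -(-1)*(-12103)/(7*147) = -1*247/21 = -247/21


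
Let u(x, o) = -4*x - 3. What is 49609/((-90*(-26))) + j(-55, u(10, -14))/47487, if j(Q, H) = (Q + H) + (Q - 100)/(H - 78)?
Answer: 95007435841/4481823060 ≈ 21.198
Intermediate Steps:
u(x, o) = -3 - 4*x
j(Q, H) = H + Q + (-100 + Q)/(-78 + H) (j(Q, H) = (H + Q) + (-100 + Q)/(-78 + H) = H + Q + (-100 + Q)/(-78 + H))
49609/((-90*(-26))) + j(-55, u(10, -14))/47487 = 49609/((-90*(-26))) + ((-100 + (-3 - 4*10)**2 - 78*(-3 - 4*10) - 77*(-55) + (-3 - 4*10)*(-55))/(-78 + (-3 - 4*10)))/47487 = 49609/2340 + ((-100 + (-3 - 40)**2 - 78*(-3 - 40) + 4235 + (-3 - 40)*(-55))/(-78 + (-3 - 40)))*(1/47487) = 49609*(1/2340) + ((-100 + (-43)**2 - 78*(-43) + 4235 - 43*(-55))/(-78 - 43))*(1/47487) = 49609/2340 + ((-100 + 1849 + 3354 + 4235 + 2365)/(-121))*(1/47487) = 49609/2340 - 1/121*11703*(1/47487) = 49609/2340 - 11703/121*1/47487 = 49609/2340 - 3901/1915309 = 95007435841/4481823060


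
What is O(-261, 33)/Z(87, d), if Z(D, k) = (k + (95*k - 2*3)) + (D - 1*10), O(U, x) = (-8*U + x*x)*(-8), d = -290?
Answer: 25416/27769 ≈ 0.91527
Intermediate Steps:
O(U, x) = -8*x**2 + 64*U (O(U, x) = (-8*U + x**2)*(-8) = (x**2 - 8*U)*(-8) = -8*x**2 + 64*U)
Z(D, k) = -16 + D + 96*k (Z(D, k) = (k + (95*k - 6)) + (D - 10) = (k + (-6 + 95*k)) + (-10 + D) = (-6 + 96*k) + (-10 + D) = -16 + D + 96*k)
O(-261, 33)/Z(87, d) = (-8*33**2 + 64*(-261))/(-16 + 87 + 96*(-290)) = (-8*1089 - 16704)/(-16 + 87 - 27840) = (-8712 - 16704)/(-27769) = -25416*(-1/27769) = 25416/27769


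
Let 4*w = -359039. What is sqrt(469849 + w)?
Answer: sqrt(1520357)/2 ≈ 616.51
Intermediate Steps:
w = -359039/4 (w = (1/4)*(-359039) = -359039/4 ≈ -89760.)
sqrt(469849 + w) = sqrt(469849 - 359039/4) = sqrt(1520357/4) = sqrt(1520357)/2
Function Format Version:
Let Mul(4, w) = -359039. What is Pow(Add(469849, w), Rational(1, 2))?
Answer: Mul(Rational(1, 2), Pow(1520357, Rational(1, 2))) ≈ 616.51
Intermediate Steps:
w = Rational(-359039, 4) (w = Mul(Rational(1, 4), -359039) = Rational(-359039, 4) ≈ -89760.)
Pow(Add(469849, w), Rational(1, 2)) = Pow(Add(469849, Rational(-359039, 4)), Rational(1, 2)) = Pow(Rational(1520357, 4), Rational(1, 2)) = Mul(Rational(1, 2), Pow(1520357, Rational(1, 2)))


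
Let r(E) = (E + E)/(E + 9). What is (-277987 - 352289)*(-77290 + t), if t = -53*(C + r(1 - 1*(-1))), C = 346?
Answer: 663125985120/11 ≈ 6.0284e+10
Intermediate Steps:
r(E) = 2*E/(9 + E) (r(E) = (2*E)/(9 + E) = 2*E/(9 + E))
t = -201930/11 (t = -53*(346 + 2*(1 - 1*(-1))/(9 + (1 - 1*(-1)))) = -53*(346 + 2*(1 + 1)/(9 + (1 + 1))) = -53*(346 + 2*2/(9 + 2)) = -53*(346 + 2*2/11) = -53*(346 + 2*2*(1/11)) = -53*(346 + 4/11) = -53*3810/11 = -201930/11 ≈ -18357.)
(-277987 - 352289)*(-77290 + t) = (-277987 - 352289)*(-77290 - 201930/11) = -630276*(-1052120/11) = 663125985120/11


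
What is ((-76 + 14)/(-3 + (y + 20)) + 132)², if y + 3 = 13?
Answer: 12264004/729 ≈ 16823.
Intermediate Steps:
y = 10 (y = -3 + 13 = 10)
((-76 + 14)/(-3 + (y + 20)) + 132)² = ((-76 + 14)/(-3 + (10 + 20)) + 132)² = (-62/(-3 + 30) + 132)² = (-62/27 + 132)² = (3502/27)² = 12264004/729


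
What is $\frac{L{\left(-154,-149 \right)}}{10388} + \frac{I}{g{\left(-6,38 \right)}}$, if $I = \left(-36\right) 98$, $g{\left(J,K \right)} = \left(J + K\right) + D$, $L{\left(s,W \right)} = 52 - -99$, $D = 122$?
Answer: $- \frac{2616115}{114268} \approx -22.895$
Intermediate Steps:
$L{\left(s,W \right)} = 151$ ($L{\left(s,W \right)} = 52 + 99 = 151$)
$g{\left(J,K \right)} = 122 + J + K$ ($g{\left(J,K \right)} = \left(J + K\right) + 122 = 122 + J + K$)
$I = -3528$
$\frac{L{\left(-154,-149 \right)}}{10388} + \frac{I}{g{\left(-6,38 \right)}} = \frac{151}{10388} - \frac{3528}{122 - 6 + 38} = 151 \cdot \frac{1}{10388} - \frac{3528}{154} = \frac{151}{10388} - \frac{252}{11} = - \frac{2616115}{114268}$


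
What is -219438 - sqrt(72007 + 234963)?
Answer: -219438 - sqrt(306970) ≈ -2.1999e+5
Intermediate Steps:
-219438 - sqrt(72007 + 234963) = -219438 - sqrt(306970)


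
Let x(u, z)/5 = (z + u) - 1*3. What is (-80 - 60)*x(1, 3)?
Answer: -700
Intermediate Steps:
x(u, z) = -15 + 5*u + 5*z (x(u, z) = 5*((z + u) - 1*3) = 5*((u + z) - 3) = 5*(-3 + u + z) = -15 + 5*u + 5*z)
(-80 - 60)*x(1, 3) = (-80 - 60)*(-15 + 5*1 + 5*3) = -140*(-15 + 5 + 15) = -140*5 = -700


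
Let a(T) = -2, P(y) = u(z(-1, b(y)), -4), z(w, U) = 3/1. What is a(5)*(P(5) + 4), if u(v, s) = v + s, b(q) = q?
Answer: -6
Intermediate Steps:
z(w, U) = 3 (z(w, U) = 3*1 = 3)
u(v, s) = s + v
P(y) = -1 (P(y) = -4 + 3 = -1)
a(5)*(P(5) + 4) = -2*(-1 + 4) = -2*3 = -6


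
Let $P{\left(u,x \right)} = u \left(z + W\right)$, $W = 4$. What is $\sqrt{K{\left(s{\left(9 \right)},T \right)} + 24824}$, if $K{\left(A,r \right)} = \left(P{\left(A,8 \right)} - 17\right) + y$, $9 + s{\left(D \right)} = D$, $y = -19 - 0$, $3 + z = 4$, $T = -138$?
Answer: $2 \sqrt{6197} \approx 157.44$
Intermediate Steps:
$z = 1$ ($z = -3 + 4 = 1$)
$y = -19$ ($y = -19 + 0 = -19$)
$P{\left(u,x \right)} = 5 u$ ($P{\left(u,x \right)} = u \left(1 + 4\right) = u 5 = 5 u$)
$s{\left(D \right)} = -9 + D$
$K{\left(A,r \right)} = -36 + 5 A$ ($K{\left(A,r \right)} = \left(5 A - 17\right) - 19 = \left(-17 + 5 A\right) - 19 = -36 + 5 A$)
$\sqrt{K{\left(s{\left(9 \right)},T \right)} + 24824} = \sqrt{\left(-36 + 5 \left(-9 + 9\right)\right) + 24824} = \sqrt{\left(-36 + 5 \cdot 0\right) + 24824} = \sqrt{\left(-36 + 0\right) + 24824} = \sqrt{-36 + 24824} = \sqrt{24788} = 2 \sqrt{6197}$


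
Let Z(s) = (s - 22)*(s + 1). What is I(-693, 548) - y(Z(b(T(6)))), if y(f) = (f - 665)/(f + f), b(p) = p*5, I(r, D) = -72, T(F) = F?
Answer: -35295/496 ≈ -71.159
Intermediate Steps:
b(p) = 5*p
Z(s) = (1 + s)*(-22 + s) (Z(s) = (-22 + s)*(1 + s) = (1 + s)*(-22 + s))
y(f) = (-665 + f)/(2*f) (y(f) = (-665 + f)/((2*f)) = (-665 + f)*(1/(2*f)) = (-665 + f)/(2*f))
I(-693, 548) - y(Z(b(T(6)))) = -72 - (-665 + (-22 + (5*6)² - 105*6))/(2*(-22 + (5*6)² - 105*6)) = -72 - (-665 + (-22 + 30² - 21*30))/(2*(-22 + 30² - 21*30)) = -72 - (-665 + (-22 + 900 - 630))/(2*(-22 + 900 - 630)) = -72 - (-665 + 248)/(2*248) = -72 - (-417)/(2*248) = -72 - 1*(-417/496) = -72 + 417/496 = -35295/496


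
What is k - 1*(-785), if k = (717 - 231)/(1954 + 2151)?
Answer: 3222911/4105 ≈ 785.12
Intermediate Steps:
k = 486/4105 ≈ 0.11839
k - 1*(-785) = 486/4105 - 1*(-785) = 486/4105 + 785 = 3222911/4105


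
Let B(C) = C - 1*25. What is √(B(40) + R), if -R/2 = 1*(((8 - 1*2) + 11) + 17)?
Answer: I*√53 ≈ 7.2801*I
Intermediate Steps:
B(C) = -25 + C (B(C) = C - 25 = -25 + C)
R = -68 (R = -2*(((8 - 1*2) + 11) + 17) = -2*(((8 - 2) + 11) + 17) = -2*((6 + 11) + 17) = -2*(17 + 17) = -2*34 = -68)
√(B(40) + R) = √((-25 + 40) - 68) = √(15 - 68) = √(-53) = I*√53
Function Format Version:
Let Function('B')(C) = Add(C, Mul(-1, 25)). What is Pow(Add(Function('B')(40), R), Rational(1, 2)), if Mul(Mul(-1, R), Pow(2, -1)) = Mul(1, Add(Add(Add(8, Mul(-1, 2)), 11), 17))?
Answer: Mul(I, Pow(53, Rational(1, 2))) ≈ Mul(7.2801, I)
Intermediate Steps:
Function('B')(C) = Add(-25, C) (Function('B')(C) = Add(C, -25) = Add(-25, C))
R = -68 (R = Mul(-2, Mul(1, Add(Add(Add(8, Mul(-1, 2)), 11), 17))) = Mul(-2, Mul(1, Add(Add(Add(8, -2), 11), 17))) = Mul(-2, Mul(1, Add(Add(6, 11), 17))) = Mul(-2, Mul(1, Add(17, 17))) = Mul(-2, Mul(1, 34)) = Mul(-2, 34) = -68)
Pow(Add(Function('B')(40), R), Rational(1, 2)) = Pow(Add(Add(-25, 40), -68), Rational(1, 2)) = Pow(Add(15, -68), Rational(1, 2)) = Pow(-53, Rational(1, 2)) = Mul(I, Pow(53, Rational(1, 2)))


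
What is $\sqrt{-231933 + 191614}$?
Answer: $i \sqrt{40319} \approx 200.8 i$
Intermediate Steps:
$\sqrt{-231933 + 191614} = \sqrt{-40319} = i \sqrt{40319}$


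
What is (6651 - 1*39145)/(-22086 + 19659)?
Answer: 32494/2427 ≈ 13.389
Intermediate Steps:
(6651 - 1*39145)/(-22086 + 19659) = (6651 - 39145)/(-2427) = -32494*(-1/2427) = 32494/2427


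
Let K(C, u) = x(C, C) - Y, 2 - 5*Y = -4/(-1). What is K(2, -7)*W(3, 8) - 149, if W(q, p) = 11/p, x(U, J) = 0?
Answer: -2969/20 ≈ -148.45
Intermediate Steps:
Y = -⅖ (Y = ⅖ - (-4)/(5*(-1)) = ⅖ - (-4)*(-1)/5 = ⅖ - ⅕*4 = ⅖ - ⅘ = -⅖ ≈ -0.40000)
K(C, u) = ⅖ (K(C, u) = 0 - 1*(-⅖) = 0 + ⅖ = ⅖)
K(2, -7)*W(3, 8) - 149 = 2*(11/8)/5 - 149 = 2*(11*(⅛))/5 - 149 = (⅖)*(11/8) - 149 = 11/20 - 149 = -2969/20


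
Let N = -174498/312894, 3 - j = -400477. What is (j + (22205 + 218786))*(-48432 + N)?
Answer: -1620169367242421/52149 ≈ -3.1068e+10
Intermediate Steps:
j = 400480 (j = 3 - 1*(-400477) = 3 + 400477 = 400480)
N = -29083/52149 (N = -174498*1/312894 = -29083/52149 ≈ -0.55769)
(j + (22205 + 218786))*(-48432 + N) = (400480 + (22205 + 218786))*(-48432 - 29083/52149) = (400480 + 240991)*(-2525709451/52149) = 641471*(-2525709451/52149) = -1620169367242421/52149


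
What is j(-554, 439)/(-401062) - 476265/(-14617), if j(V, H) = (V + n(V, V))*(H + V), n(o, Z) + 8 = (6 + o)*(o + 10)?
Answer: 345589976840/2931161627 ≈ 117.90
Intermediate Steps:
n(o, Z) = -8 + (6 + o)*(10 + o) (n(o, Z) = -8 + (6 + o)*(o + 10) = -8 + (6 + o)*(10 + o))
j(V, H) = (H + V)*(52 + V**2 + 17*V) (j(V, H) = (V + (52 + V**2 + 16*V))*(H + V) = (52 + V**2 + 17*V)*(H + V) = (H + V)*(52 + V**2 + 17*V))
j(-554, 439)/(-401062) - 476265/(-14617) = ((-554)**3 + 17*(-554)**2 + 52*439 + 52*(-554) + 439*(-554)**2 + 17*439*(-554))/(-401062) - 476265/(-14617) = (-170031464 + 17*306916 + 22828 - 28808 + 439*306916 - 4134502)*(-1/401062) - 476265*(-1/14617) = (-170031464 + 5217572 + 22828 - 28808 + 134736124 - 4134502)*(-1/401062) + 476265/14617 = -34218250*(-1/401062) + 476265/14617 = 17109125/200531 + 476265/14617 = 345589976840/2931161627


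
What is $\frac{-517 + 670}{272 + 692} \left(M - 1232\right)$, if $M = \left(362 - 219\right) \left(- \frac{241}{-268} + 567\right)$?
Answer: $\frac{3279401235}{258352} \approx 12694.0$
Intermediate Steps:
$M = \frac{21764171}{268}$ ($M = 143 \left(\left(-241\right) \left(- \frac{1}{268}\right) + 567\right) = 143 \left(\frac{241}{268} + 567\right) = 143 \cdot \frac{152197}{268} = \frac{21764171}{268} \approx 81210.0$)
$\frac{-517 + 670}{272 + 692} \left(M - 1232\right) = \frac{-517 + 670}{272 + 692} \left(\frac{21764171}{268} - 1232\right) = \frac{153}{964} \cdot \frac{21433995}{268} = \frac{3279401235}{258352}$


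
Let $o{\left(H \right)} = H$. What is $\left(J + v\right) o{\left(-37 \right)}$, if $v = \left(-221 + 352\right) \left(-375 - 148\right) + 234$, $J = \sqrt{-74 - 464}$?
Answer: $2526323 - 37 i \sqrt{538} \approx 2.5263 \cdot 10^{6} - 858.21 i$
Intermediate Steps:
$J = i \sqrt{538}$ ($J = \sqrt{-538} = i \sqrt{538} \approx 23.195 i$)
$v = -68279$ ($v = 131 \left(-523\right) + 234 = -68513 + 234 = -68279$)
$\left(J + v\right) o{\left(-37 \right)} = \left(i \sqrt{538} - 68279\right) \left(-37\right) = \left(-68279 + i \sqrt{538}\right) \left(-37\right) = 2526323 - 37 i \sqrt{538}$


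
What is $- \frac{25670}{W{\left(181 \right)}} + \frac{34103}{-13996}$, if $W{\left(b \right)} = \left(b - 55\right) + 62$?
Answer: $- \frac{91422171}{657812} \approx -138.98$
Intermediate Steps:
$W{\left(b \right)} = 7 + b$ ($W{\left(b \right)} = \left(b - 55\right) + 62 = \left(-55 + b\right) + 62 = 7 + b$)
$- \frac{25670}{W{\left(181 \right)}} + \frac{34103}{-13996} = - \frac{25670}{7 + 181} + \frac{34103}{-13996} = - \frac{25670}{188} + 34103 \left(- \frac{1}{13996}\right) = \left(-25670\right) \frac{1}{188} - \frac{34103}{13996} = - \frac{12835}{94} - \frac{34103}{13996} = - \frac{91422171}{657812}$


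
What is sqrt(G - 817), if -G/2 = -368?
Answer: 9*I ≈ 9.0*I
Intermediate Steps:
G = 736 (G = -2*(-368) = 736)
sqrt(G - 817) = sqrt(736 - 817) = sqrt(-81) = 9*I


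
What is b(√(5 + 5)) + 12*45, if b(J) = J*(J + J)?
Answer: 560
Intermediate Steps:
b(J) = 2*J² (b(J) = J*(2*J) = 2*J²)
b(√(5 + 5)) + 12*45 = 2*(√(5 + 5))² + 12*45 = 2*(√10)² + 540 = 2*10 + 540 = 20 + 540 = 560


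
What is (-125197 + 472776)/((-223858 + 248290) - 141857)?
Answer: -347579/117425 ≈ -2.9600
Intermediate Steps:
(-125197 + 472776)/((-223858 + 248290) - 141857) = 347579/(24432 - 141857) = 347579/(-117425) = 347579*(-1/117425) = -347579/117425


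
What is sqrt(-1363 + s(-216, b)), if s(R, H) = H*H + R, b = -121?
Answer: sqrt(13062) ≈ 114.29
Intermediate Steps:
s(R, H) = R + H**2 (s(R, H) = H**2 + R = R + H**2)
sqrt(-1363 + s(-216, b)) = sqrt(-1363 + (-216 + (-121)**2)) = sqrt(-1363 + (-216 + 14641)) = sqrt(-1363 + 14425) = sqrt(13062)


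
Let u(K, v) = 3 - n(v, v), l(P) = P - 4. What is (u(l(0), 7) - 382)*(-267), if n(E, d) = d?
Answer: 103062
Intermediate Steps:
l(P) = -4 + P
u(K, v) = 3 - v
(u(l(0), 7) - 382)*(-267) = ((3 - 1*7) - 382)*(-267) = ((3 - 7) - 382)*(-267) = (-4 - 382)*(-267) = -386*(-267) = 103062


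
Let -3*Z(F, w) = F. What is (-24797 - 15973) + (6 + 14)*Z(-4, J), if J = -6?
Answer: -122230/3 ≈ -40743.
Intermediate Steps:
Z(F, w) = -F/3
(-24797 - 15973) + (6 + 14)*Z(-4, J) = (-24797 - 15973) + (6 + 14)*(-⅓*(-4)) = -40770 + 20*(4/3) = -40770 + 80/3 = -122230/3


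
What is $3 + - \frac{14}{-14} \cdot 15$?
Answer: $18$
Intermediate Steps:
$3 + - \frac{14}{-14} \cdot 15 = 3 + \left(-14\right) \left(- \frac{1}{14}\right) 15 = 3 + 1 \cdot 15 = 3 + 15 = 18$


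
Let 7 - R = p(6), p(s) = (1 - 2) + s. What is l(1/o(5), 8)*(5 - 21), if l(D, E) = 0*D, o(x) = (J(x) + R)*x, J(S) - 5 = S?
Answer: 0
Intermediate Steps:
p(s) = -1 + s
J(S) = 5 + S
R = 2 (R = 7 - (-1 + 6) = 7 - 1*5 = 7 - 5 = 2)
o(x) = x*(7 + x) (o(x) = ((5 + x) + 2)*x = (7 + x)*x = x*(7 + x))
l(D, E) = 0
l(1/o(5), 8)*(5 - 21) = 0*(5 - 21) = 0*(-16) = 0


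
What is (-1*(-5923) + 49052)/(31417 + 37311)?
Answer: 54975/68728 ≈ 0.79989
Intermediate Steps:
(-1*(-5923) + 49052)/(31417 + 37311) = (5923 + 49052)/68728 = 54975*(1/68728) = 54975/68728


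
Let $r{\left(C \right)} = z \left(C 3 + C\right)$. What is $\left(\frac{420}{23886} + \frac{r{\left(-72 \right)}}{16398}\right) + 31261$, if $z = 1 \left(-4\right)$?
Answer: $\frac{113374305905}{3626691} \approx 31261.0$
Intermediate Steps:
$z = -4$
$r{\left(C \right)} = - 16 C$ ($r{\left(C \right)} = - 4 \left(C 3 + C\right) = - 4 \left(3 C + C\right) = - 4 \cdot 4 C = - 16 C$)
$\left(\frac{420}{23886} + \frac{r{\left(-72 \right)}}{16398}\right) + 31261 = \left(\frac{420}{23886} + \frac{\left(-16\right) \left(-72\right)}{16398}\right) + 31261 = \left(420 \cdot \frac{1}{23886} + 1152 \cdot \frac{1}{16398}\right) + 31261 = \left(\frac{70}{3981} + \frac{64}{911}\right) + 31261 = \frac{318554}{3626691} + 31261 = \frac{113374305905}{3626691}$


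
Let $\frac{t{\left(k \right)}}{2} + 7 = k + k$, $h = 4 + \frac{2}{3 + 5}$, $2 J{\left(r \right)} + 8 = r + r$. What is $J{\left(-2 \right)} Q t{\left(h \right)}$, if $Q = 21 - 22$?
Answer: $18$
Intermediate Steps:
$J{\left(r \right)} = -4 + r$ ($J{\left(r \right)} = -4 + \frac{r + r}{2} = -4 + \frac{2 r}{2} = -4 + r$)
$Q = -1$
$h = \frac{17}{4}$ ($h = 4 + \frac{2}{8} = 4 + 2 \cdot \frac{1}{8} = 4 + \frac{1}{4} = \frac{17}{4} \approx 4.25$)
$t{\left(k \right)} = -14 + 4 k$ ($t{\left(k \right)} = -14 + 2 \left(k + k\right) = -14 + 2 \cdot 2 k = -14 + 4 k$)
$J{\left(-2 \right)} Q t{\left(h \right)} = \left(-4 - 2\right) \left(-1\right) \left(-14 + 4 \cdot \frac{17}{4}\right) = \left(-6\right) \left(-1\right) \left(-14 + 17\right) = 6 \cdot 3 = 18$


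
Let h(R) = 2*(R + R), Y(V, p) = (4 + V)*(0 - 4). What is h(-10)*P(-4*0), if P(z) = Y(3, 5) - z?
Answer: 1120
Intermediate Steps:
Y(V, p) = -16 - 4*V (Y(V, p) = (4 + V)*(-4) = -16 - 4*V)
P(z) = -28 - z (P(z) = (-16 - 4*3) - z = (-16 - 12) - z = -28 - z)
h(R) = 4*R (h(R) = 2*(2*R) = 4*R)
h(-10)*P(-4*0) = (4*(-10))*(-28 - (-4)*0) = -40*(-28 - 1*0) = -40*(-28 + 0) = -40*(-28) = 1120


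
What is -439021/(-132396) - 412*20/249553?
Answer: 9860733143/3003619908 ≈ 3.2830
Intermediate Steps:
-439021/(-132396) - 412*20/249553 = -439021*(-1/132396) - 8240*1/249553 = 39911/12036 - 8240/249553 = 9860733143/3003619908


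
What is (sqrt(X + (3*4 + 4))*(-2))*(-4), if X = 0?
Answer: 32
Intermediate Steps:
(sqrt(X + (3*4 + 4))*(-2))*(-4) = (sqrt(0 + (3*4 + 4))*(-2))*(-4) = (sqrt(0 + (12 + 4))*(-2))*(-4) = (sqrt(0 + 16)*(-2))*(-4) = (sqrt(16)*(-2))*(-4) = (4*(-2))*(-4) = -8*(-4) = 32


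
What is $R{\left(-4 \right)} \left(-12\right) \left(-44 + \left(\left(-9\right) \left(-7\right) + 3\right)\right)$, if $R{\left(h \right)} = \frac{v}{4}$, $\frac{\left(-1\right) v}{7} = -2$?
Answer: $-924$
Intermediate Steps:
$v = 14$ ($v = \left(-7\right) \left(-2\right) = 14$)
$R{\left(h \right)} = \frac{7}{2}$ ($R{\left(h \right)} = \frac{14}{4} = 14 \cdot \frac{1}{4} = \frac{7}{2}$)
$R{\left(-4 \right)} \left(-12\right) \left(-44 + \left(\left(-9\right) \left(-7\right) + 3\right)\right) = \frac{7}{2} \left(-12\right) \left(-44 + \left(\left(-9\right) \left(-7\right) + 3\right)\right) = - 42 \left(-44 + \left(63 + 3\right)\right) = - 42 \left(-44 + 66\right) = \left(-42\right) 22 = -924$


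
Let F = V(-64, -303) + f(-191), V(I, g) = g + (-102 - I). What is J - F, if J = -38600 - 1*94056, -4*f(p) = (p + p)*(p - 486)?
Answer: -135323/2 ≈ -67662.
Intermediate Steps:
V(I, g) = -102 + g - I
f(p) = -p*(-486 + p)/2 (f(p) = -(p + p)*(p - 486)/4 = -2*p*(-486 + p)/4 = -p*(-486 + p)/2)
F = -129989/2 (F = (-102 - 303 - 1*(-64)) + (½)*(-191)*(486 - 1*(-191)) = (-102 - 303 + 64) + (½)*(-191)*(486 + 191) = -341 + (½)*(-191)*677 = -341 - 129307/2 = -129989/2 ≈ -64995.)
J = -132656 (J = -38600 - 94056 = -132656)
J - F = -132656 - 1*(-129989/2) = -132656 + 129989/2 = -135323/2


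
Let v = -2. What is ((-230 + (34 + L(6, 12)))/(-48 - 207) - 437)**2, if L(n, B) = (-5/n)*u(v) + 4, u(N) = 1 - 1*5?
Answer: 111381720121/585225 ≈ 1.9032e+5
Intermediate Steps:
u(N) = -4 (u(N) = 1 - 5 = -4)
L(n, B) = 4 + 20/n (L(n, B) = -5/n*(-4) + 4 = 20/n + 4 = 4 + 20/n)
((-230 + (34 + L(6, 12)))/(-48 - 207) - 437)**2 = ((-230 + (34 + (4 + 20/6)))/(-48 - 207) - 437)**2 = ((-230 + (34 + (4 + 20*(1/6))))/(-255) - 437)**2 = ((-230 + (34 + (4 + 10/3)))*(-1/255) - 437)**2 = ((-230 + (34 + 22/3))*(-1/255) - 437)**2 = ((-230 + 124/3)*(-1/255) - 437)**2 = (-566/3*(-1/255) - 437)**2 = (566/765 - 437)**2 = (-333739/765)**2 = 111381720121/585225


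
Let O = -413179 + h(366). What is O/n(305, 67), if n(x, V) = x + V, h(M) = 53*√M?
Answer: -413179/372 + 53*√366/372 ≈ -1108.0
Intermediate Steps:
n(x, V) = V + x
O = -413179 + 53*√366 ≈ -4.1217e+5
O/n(305, 67) = (-413179 + 53*√366)/(67 + 305) = (-413179 + 53*√366)/372 = (-413179 + 53*√366)*(1/372) = -413179/372 + 53*√366/372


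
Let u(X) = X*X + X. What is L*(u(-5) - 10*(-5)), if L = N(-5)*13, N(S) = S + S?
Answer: -9100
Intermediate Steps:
u(X) = X + X² (u(X) = X² + X = X + X²)
N(S) = 2*S
L = -130 (L = (2*(-5))*13 = -10*13 = -130)
L*(u(-5) - 10*(-5)) = -130*(-5*(1 - 5) - 10*(-5)) = -130*(-5*(-4) + 50) = -130*(20 + 50) = -130*70 = -9100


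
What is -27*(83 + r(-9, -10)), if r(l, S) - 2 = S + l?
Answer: -1782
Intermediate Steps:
r(l, S) = 2 + S + l (r(l, S) = 2 + (S + l) = 2 + S + l)
-27*(83 + r(-9, -10)) = -27*(83 + (2 - 10 - 9)) = -27*(83 - 17) = -27*66 = -1782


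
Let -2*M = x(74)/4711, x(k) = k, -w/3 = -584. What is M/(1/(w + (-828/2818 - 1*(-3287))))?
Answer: -262682869/6637799 ≈ -39.574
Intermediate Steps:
w = 1752 (w = -3*(-584) = 1752)
M = -37/4711 ≈ -0.0078540
M/(1/(w + (-828/2818 - 1*(-3287)))) = -37/(4711*(1/(1752 + (-828/2818 - 1*(-3287))))) = -(186443/4711 - 15318/6637799) = -37/(4711*(1/(1752 + (-414/1409 + 3287)))) = -37/(4711*(1/(1752 + 4630969/1409))) = -37/(4711*(1/(7099537/1409))) = -37/(4711*1409/7099537) = -37/4711*7099537/1409 = -262682869/6637799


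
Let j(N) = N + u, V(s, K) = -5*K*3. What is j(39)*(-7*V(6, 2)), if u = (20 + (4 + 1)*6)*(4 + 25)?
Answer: 312690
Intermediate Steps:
V(s, K) = -15*K
u = 1450 (u = (20 + 5*6)*29 = (20 + 30)*29 = 50*29 = 1450)
j(N) = 1450 + N (j(N) = N + 1450 = 1450 + N)
j(39)*(-7*V(6, 2)) = (1450 + 39)*(-(-105)*2) = 1489*(-7*(-30)) = 1489*210 = 312690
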